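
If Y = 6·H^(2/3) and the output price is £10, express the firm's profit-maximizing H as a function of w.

H(w) = 64000/w³

MP_H = (2/3)·6·H^(-1/3) = 4·H^(-1/3).
Setting P·MP_H = w: 40·H^(-1/3) = w.
Solving for H: H^(-1/3) = w/40, so H = (40/w)^(3).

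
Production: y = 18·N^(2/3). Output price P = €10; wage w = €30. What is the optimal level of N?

N* = 64

MP_N = (2/3)·18·N^(-1/3) = 12·N^(-1/3).
Profit maximization for a price taker requires P·MP_N = w: 10·12·N^(-1/3) = 30.
So N^(-1/3) = 0.25, which gives N = 64.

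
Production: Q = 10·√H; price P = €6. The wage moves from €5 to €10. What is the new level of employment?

From P·MP_H = w with MP_H = 5·H^(-1/2), the labor demand is H(w) = (30/w)^(2).
At w = 5: H = 36. At w = 10: H = 9.

H* = 9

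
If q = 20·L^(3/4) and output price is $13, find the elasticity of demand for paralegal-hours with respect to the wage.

ε = -4

MP_L = (3/4)·20·L^(-1/4), so P·MP_L = w gives 195·L^(-1/4) = w.
Solving, L(w) = (195/w)^(4). This is a constant-elasticity form: L ∝ w^(−4), so ε = −4.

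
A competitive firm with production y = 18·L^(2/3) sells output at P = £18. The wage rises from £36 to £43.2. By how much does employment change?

ΔL = -91

From P·MP_L = w with MP_L = 12·L^(-1/3), the labor demand is L(w) = (216/w)^(3).
At w = 36: L = 216. At w = 43.2: L = 125.
ΔL = 125 − 216 = -91.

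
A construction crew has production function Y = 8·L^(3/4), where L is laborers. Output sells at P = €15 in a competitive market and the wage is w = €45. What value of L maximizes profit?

L* = 16

MP_L = (3/4)·8·L^(-1/4) = 6·L^(-1/4).
Profit maximization for a price taker requires P·MP_L = w: 15·6·L^(-1/4) = 45.
So L^(-1/4) = 0.5, which gives L = 16.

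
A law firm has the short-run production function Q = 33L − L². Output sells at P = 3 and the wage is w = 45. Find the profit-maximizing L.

L* = 9

The marginal product of L is MP_L = 33 − 2L.
A price-taking firm hires until the value of the marginal product equals the wage: P·MP_L = w, so 3·(33 − 2L) = 45.
Then 33 − 2L = 15, giving L = 9.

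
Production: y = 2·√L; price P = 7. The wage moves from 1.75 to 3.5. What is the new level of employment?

From P·MP_L = w with MP_L = L^(-1/2), the labor demand is L(w) = (7/w)^(2).
At w = 1.75: L = 16. At w = 3.5: L = 4.

L* = 4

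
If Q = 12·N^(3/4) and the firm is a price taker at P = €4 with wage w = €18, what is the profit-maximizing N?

N* = 16

MP_N = (3/4)·12·N^(-1/4) = 9·N^(-1/4).
Profit maximization for a price taker requires P·MP_N = w: 4·9·N^(-1/4) = 18.
So N^(-1/4) = 0.5, which gives N = 16.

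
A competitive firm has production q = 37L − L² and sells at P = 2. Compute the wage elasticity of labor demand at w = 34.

From P·MP_L = w with MP_L = 37 − 2L, labor demand is L(w) = (37 − w/2)/2.
dL/dw = −1/(4) = -0.25.
At w = 34, L = 10, so ε = (dL/dw)·(w/L) = (-0.25)·(34/10) = -0.85.

ε = -0.85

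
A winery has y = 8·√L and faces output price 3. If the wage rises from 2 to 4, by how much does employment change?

From P·MP_L = w with MP_L = 4·L^(-1/2), the labor demand is L(w) = (12/w)^(2).
At w = 2: L = 36. At w = 4: L = 9.
ΔL = 9 − 36 = -27.

ΔL = -27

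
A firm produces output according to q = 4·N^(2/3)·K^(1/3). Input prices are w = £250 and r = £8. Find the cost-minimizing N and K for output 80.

N* = 8, K* = 125

Cost minimization requires the marginal rate of technical substitution to equal the input-price ratio: MP_N/MP_K = w/r.
Here MP_N/MP_K = (2/3)·(K/N)/(1/3) = 2·(K/N). Setting this equal to 250/8 = 31.25 gives K = 15.625N.
Substituting into q = 80: 4·N^(2/3)·(15.625N)^(1/3) = 80.
Solving, N = 8 and K = 125.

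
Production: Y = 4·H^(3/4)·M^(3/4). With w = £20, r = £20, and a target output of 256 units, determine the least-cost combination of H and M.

H* = 16, M* = 16

Cost minimization requires the marginal rate of technical substitution to equal the input-price ratio: MP_H/MP_M = w/r.
Here MP_H/MP_M = (3/4)·(M/H)/(3/4) = (M/H). Setting this equal to 20/20 = 1 gives M = H.
Substituting into Y = 256: 4·H^(3/4)·(H)^(3/4) = 256.
Solving, H = 16 and M = 16.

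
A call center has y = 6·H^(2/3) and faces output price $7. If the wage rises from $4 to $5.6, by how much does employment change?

From P·MP_H = w with MP_H = 4·H^(-1/3), the labor demand is H(w) = (28/w)^(3).
At w = 4: H = 343. At w = 5.6: H = 125.
ΔH = 125 − 343 = -218.

ΔH = -218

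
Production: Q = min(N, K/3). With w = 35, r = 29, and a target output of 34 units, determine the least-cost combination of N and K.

With a fixed-proportions technology, the cost-minimizing bundle uses no slack in either input: N = K/3 = Q.
So N = 34 and K = 3·34 = 102.

N* = 34, K* = 102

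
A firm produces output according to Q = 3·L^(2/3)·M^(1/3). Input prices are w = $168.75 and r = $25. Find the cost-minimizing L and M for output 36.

Cost minimization requires the marginal rate of technical substitution to equal the input-price ratio: MP_L/MP_M = w/r.
Here MP_L/MP_M = (2/3)·(M/L)/(1/3) = 2·(M/L). Setting this equal to 168.75/25 = 6.75 gives M = 3.375L.
Substituting into Q = 36: 3·L^(2/3)·(3.375L)^(1/3) = 36.
Solving, L = 8 and M = 27.

L* = 8, M* = 27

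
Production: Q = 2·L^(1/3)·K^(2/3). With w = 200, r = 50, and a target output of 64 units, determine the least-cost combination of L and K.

Cost minimization requires the marginal rate of technical substitution to equal the input-price ratio: MP_L/MP_K = w/r.
Here MP_L/MP_K = (1/3)·(K/L)/(2/3) = 0.5·(K/L). Setting this equal to 200/50 = 4 gives K = 8L.
Substituting into Q = 64: 2·L^(1/3)·(8L)^(2/3) = 64.
Solving, L = 8 and K = 64.

L* = 8, K* = 64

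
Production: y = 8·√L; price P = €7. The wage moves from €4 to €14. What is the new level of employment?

L* = 4

From P·MP_L = w with MP_L = 4·L^(-1/2), the labor demand is L(w) = (28/w)^(2).
At w = 4: L = 49. At w = 14: L = 4.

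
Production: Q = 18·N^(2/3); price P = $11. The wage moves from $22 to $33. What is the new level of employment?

N* = 64

From P·MP_N = w with MP_N = 12·N^(-1/3), the labor demand is N(w) = (132/w)^(3).
At w = 22: N = 216. At w = 33: N = 64.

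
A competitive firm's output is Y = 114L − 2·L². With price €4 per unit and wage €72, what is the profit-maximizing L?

L* = 24

The marginal product of L is MP_L = 114 − 4L.
A price-taking firm hires until the value of the marginal product equals the wage: P·MP_L = w, so 4·(114 − 4L) = 72.
Then 114 − 4L = 18, giving L = 24.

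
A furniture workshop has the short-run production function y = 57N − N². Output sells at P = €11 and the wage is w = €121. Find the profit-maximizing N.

N* = 23

The marginal product of N is MP_N = 57 − 2N.
A price-taking firm hires until the value of the marginal product equals the wage: P·MP_N = w, so 11·(57 − 2N) = 121.
Then 57 − 2N = 11, giving N = 23.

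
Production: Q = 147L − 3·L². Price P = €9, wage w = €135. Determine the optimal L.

L* = 22

The marginal product of L is MP_L = 147 − 6L.
A price-taking firm hires until the value of the marginal product equals the wage: P·MP_L = w, so 9·(147 − 6L) = 135.
Then 147 − 6L = 15, giving L = 22.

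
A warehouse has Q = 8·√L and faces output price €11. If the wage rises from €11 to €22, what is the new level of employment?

From P·MP_L = w with MP_L = 4·L^(-1/2), the labor demand is L(w) = (44/w)^(2).
At w = 11: L = 16. At w = 22: L = 4.

L* = 4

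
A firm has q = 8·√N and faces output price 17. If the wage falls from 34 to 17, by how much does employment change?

ΔN = 12

From P·MP_N = w with MP_N = 4·N^(-1/2), the labor demand is N(w) = (68/w)^(2).
At w = 34: N = 4. At w = 17: N = 16.
ΔN = 16 − 4 = 12.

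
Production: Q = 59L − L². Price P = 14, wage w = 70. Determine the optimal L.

The marginal product of L is MP_L = 59 − 2L.
A price-taking firm hires until the value of the marginal product equals the wage: P·MP_L = w, so 14·(59 − 2L) = 70.
Then 59 − 2L = 5, giving L = 27.

L* = 27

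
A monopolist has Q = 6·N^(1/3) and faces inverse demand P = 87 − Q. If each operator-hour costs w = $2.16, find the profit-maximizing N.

N* = 125

Marginal revenue from the inverse demand is MR = 87 − 2Q.
The marginal product is MP_N = 2·N^(-2/3).
A monopolist hires until marginal revenue product equals the wage: MR·MP_N = w.
At N, Q = 6·N^(1/3). Substituting and solving: (87 − 12·N^(1/3))·2·N^(-2/3) = 2.16 gives N = 125.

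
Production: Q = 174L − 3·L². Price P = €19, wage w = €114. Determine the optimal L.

L* = 28

The marginal product of L is MP_L = 174 − 6L.
A price-taking firm hires until the value of the marginal product equals the wage: P·MP_L = w, so 19·(174 − 6L) = 114.
Then 174 − 6L = 6, giving L = 28.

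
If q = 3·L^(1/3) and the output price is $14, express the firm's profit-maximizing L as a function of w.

L(w) = (14/w)^(3/2)

MP_L = (1/3)·3·L^(-2/3) = L^(-2/3).
Setting P·MP_L = w: 14·L^(-2/3) = w.
Solving for L: L^(-2/3) = w/14, so L = (14/w)^(3/2).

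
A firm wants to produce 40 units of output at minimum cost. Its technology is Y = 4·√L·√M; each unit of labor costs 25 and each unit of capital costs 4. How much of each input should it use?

Cost minimization requires the marginal rate of technical substitution to equal the input-price ratio: MP_L/MP_M = w/r.
Here MP_L/MP_M = (1/2)·(M/L)/(1/2) = (M/L). Setting this equal to 25/4 = 6.25 gives M = 6.25L.
Substituting into Y = 40: 4·L^(1/2)·(6.25L)^(1/2) = 40.
Solving, L = 4 and M = 25.

L* = 4, M* = 25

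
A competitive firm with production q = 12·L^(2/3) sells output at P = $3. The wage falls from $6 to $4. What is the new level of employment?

L* = 216

From P·MP_L = w with MP_L = 8·L^(-1/3), the labor demand is L(w) = (24/w)^(3).
At w = 6: L = 64. At w = 4: L = 216.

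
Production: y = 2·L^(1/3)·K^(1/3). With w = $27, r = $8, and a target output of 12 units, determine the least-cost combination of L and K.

L* = 8, K* = 27

Cost minimization requires the marginal rate of technical substitution to equal the input-price ratio: MP_L/MP_K = w/r.
Here MP_L/MP_K = (1/3)·(K/L)/(1/3) = (K/L). Setting this equal to 27/8 = 3.375 gives K = 3.375L.
Substituting into y = 12: 2·L^(1/3)·(3.375L)^(1/3) = 12.
Solving, L = 8 and K = 27.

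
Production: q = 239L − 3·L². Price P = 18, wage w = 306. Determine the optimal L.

L* = 37

The marginal product of L is MP_L = 239 − 6L.
A price-taking firm hires until the value of the marginal product equals the wage: P·MP_L = w, so 18·(239 − 6L) = 306.
Then 239 − 6L = 17, giving L = 37.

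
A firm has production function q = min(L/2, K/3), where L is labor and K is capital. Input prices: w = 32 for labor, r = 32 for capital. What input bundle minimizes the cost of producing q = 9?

With a fixed-proportions technology, the cost-minimizing bundle uses no slack in either input: L/2 = K/3 = q.
So L = 2·9 = 18 and K = 3·9 = 27.

L* = 18, K* = 27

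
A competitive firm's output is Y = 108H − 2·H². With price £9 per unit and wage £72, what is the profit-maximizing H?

The marginal product of H is MP_H = 108 − 4H.
A price-taking firm hires until the value of the marginal product equals the wage: P·MP_H = w, so 9·(108 − 4H) = 72.
Then 108 − 4H = 8, giving H = 25.

H* = 25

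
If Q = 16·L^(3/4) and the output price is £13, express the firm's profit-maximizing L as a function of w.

MP_L = (3/4)·16·L^(-1/4) = 12·L^(-1/4).
Setting P·MP_L = w: 156·L^(-1/4) = w.
Solving for L: L^(-1/4) = w/156, so L = (156/w)^(4).

L(w) = (156/w)^(4)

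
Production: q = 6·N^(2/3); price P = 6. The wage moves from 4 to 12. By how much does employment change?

ΔN = -208

From P·MP_N = w with MP_N = 4·N^(-1/3), the labor demand is N(w) = (24/w)^(3).
At w = 4: N = 216. At w = 12: N = 8.
ΔN = 8 − 216 = -208.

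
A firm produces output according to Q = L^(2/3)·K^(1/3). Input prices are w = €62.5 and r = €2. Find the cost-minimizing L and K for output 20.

Cost minimization requires the marginal rate of technical substitution to equal the input-price ratio: MP_L/MP_K = w/r.
Here MP_L/MP_K = (2/3)·(K/L)/(1/3) = 2·(K/L). Setting this equal to 62.5/2 = 31.25 gives K = 15.625L.
Substituting into Q = 20: L^(2/3)·(15.625L)^(1/3) = 20.
Solving, L = 8 and K = 125.

L* = 8, K* = 125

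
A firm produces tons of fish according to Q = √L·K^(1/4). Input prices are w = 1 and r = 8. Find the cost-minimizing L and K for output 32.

L* = 256, K* = 16

Cost minimization requires the marginal rate of technical substitution to equal the input-price ratio: MP_L/MP_K = w/r.
Here MP_L/MP_K = (1/2)·(K/L)/(1/4) = 2·(K/L). Setting this equal to 1/8 = 0.125 gives K = 0.0625L.
Substituting into Q = 32: L^(1/2)·(0.0625L)^(1/4) = 32.
Solving, L = 256 and K = 16.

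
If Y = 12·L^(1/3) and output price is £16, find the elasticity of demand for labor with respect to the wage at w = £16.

ε = -1.5

MP_L = (1/3)·12·L^(-2/3), so P·MP_L = w gives 64·L^(-2/3) = w.
Solving, L(w) = (64/w)^(3/2). This is a constant-elasticity form: L ∝ w^(−3/2), so ε = −3/2.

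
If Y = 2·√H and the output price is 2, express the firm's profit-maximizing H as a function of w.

MP_H = (1/2)·2·H^(-1/2) = H^(-1/2).
Setting P·MP_H = w: 2·H^(-1/2) = w.
Solving for H: H^(-1/2) = w/2, so H = (2/w)^(2).

H(w) = 4/w²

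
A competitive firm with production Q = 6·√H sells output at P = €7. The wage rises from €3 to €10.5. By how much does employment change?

From P·MP_H = w with MP_H = 3·H^(-1/2), the labor demand is H(w) = (21/w)^(2).
At w = 3: H = 49. At w = 10.5: H = 4.
ΔH = 4 − 49 = -45.

ΔH = -45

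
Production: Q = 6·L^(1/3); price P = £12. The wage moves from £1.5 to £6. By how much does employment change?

From P·MP_L = w with MP_L = 2·L^(-2/3), the labor demand is L(w) = (24/w)^(3/2).
At w = 1.5: L = 64. At w = 6: L = 8.
ΔL = 8 − 64 = -56.

ΔL = -56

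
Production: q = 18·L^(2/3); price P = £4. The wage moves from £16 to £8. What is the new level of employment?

From P·MP_L = w with MP_L = 12·L^(-1/3), the labor demand is L(w) = (48/w)^(3).
At w = 16: L = 27. At w = 8: L = 216.

L* = 216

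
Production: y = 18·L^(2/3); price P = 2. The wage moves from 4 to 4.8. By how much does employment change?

From P·MP_L = w with MP_L = 12·L^(-1/3), the labor demand is L(w) = (24/w)^(3).
At w = 4: L = 216. At w = 4.8: L = 125.
ΔL = 125 − 216 = -91.

ΔL = -91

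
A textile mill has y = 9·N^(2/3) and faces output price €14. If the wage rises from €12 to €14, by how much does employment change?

ΔN = -127

From P·MP_N = w with MP_N = 6·N^(-1/3), the labor demand is N(w) = (84/w)^(3).
At w = 12: N = 343. At w = 14: N = 216.
ΔN = 216 − 343 = -127.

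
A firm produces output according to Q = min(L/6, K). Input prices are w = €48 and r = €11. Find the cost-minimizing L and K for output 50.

L* = 300, K* = 50

With a fixed-proportions technology, the cost-minimizing bundle uses no slack in either input: L/6 = K = Q.
So L = 6·50 = 300 and K = 50.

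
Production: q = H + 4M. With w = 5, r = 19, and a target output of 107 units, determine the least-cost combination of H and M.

H* = 0, M* = 26.75

The inputs are perfect substitutes, so the firm uses whichever has the lower cost per unit of output.
Cost per unit of output via H is 5; via M it is 4.75. M is cheaper.
Producing q = 107 with M alone: H = 0, M = 26.75.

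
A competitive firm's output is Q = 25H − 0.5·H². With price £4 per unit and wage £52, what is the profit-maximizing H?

H* = 12

The marginal product of H is MP_H = 25 − H.
A price-taking firm hires until the value of the marginal product equals the wage: P·MP_H = w, so 4·(25 − H) = 52.
Then 25 − H = 13, giving H = 12.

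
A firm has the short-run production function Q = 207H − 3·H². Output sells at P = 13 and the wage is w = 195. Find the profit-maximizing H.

H* = 32

The marginal product of H is MP_H = 207 − 6H.
A price-taking firm hires until the value of the marginal product equals the wage: P·MP_H = w, so 13·(207 − 6H) = 195.
Then 207 − 6H = 15, giving H = 32.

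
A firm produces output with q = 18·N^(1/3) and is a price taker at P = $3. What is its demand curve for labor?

MP_N = (1/3)·18·N^(-2/3) = 6·N^(-2/3).
Setting P·MP_N = w: 18·N^(-2/3) = w.
Solving for N: N^(-2/3) = w/18, so N = (18/w)^(3/2).

N(w) = (18/w)^(3/2)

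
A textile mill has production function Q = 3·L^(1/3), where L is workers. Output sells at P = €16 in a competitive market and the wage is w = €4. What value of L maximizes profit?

L* = 8

MP_L = (1/3)·3·L^(-2/3) = L^(-2/3).
Profit maximization for a price taker requires P·MP_L = w: 16·L^(-2/3) = 4.
So L^(-2/3) = 0.25, which gives L = 8.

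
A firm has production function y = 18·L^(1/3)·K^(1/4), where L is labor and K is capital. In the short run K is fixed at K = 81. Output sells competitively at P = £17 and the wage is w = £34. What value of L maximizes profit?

With K = 81, MP_L = (1/3)·18·L^(-2/3)·81^(1/4) = 18·L^(-2/3).
Profit maximization for a price taker requires P·MP_L = w: 17·18·L^(-2/3) = 34.
So L^(-2/3) = 1/9, which gives L = 27.

L* = 27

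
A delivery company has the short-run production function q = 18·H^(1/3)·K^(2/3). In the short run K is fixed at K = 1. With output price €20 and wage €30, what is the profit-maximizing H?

H* = 8

With K = 1, MP_H = (1/3)·18·H^(-2/3)·1^(2/3) = 6·H^(-2/3).
Profit maximization for a price taker requires P·MP_H = w: 20·6·H^(-2/3) = 30.
So H^(-2/3) = 0.25, which gives H = 8.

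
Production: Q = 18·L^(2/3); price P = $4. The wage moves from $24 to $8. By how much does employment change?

From P·MP_L = w with MP_L = 12·L^(-1/3), the labor demand is L(w) = (48/w)^(3).
At w = 24: L = 8. At w = 8: L = 216.
ΔL = 216 − 8 = 208.

ΔL = 208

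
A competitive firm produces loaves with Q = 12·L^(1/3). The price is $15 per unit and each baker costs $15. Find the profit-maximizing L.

MP_L = (1/3)·12·L^(-2/3) = 4·L^(-2/3).
Profit maximization for a price taker requires P·MP_L = w: 15·4·L^(-2/3) = 15.
So L^(-2/3) = 0.25, which gives L = 8.

L* = 8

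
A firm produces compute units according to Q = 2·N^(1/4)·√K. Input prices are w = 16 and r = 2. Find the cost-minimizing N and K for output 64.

N* = 16, K* = 256

Cost minimization requires the marginal rate of technical substitution to equal the input-price ratio: MP_N/MP_K = w/r.
Here MP_N/MP_K = (1/4)·(K/N)/(1/2) = 0.5·(K/N). Setting this equal to 16/2 = 8 gives K = 16N.
Substituting into Q = 64: 2·N^(1/4)·(16N)^(1/2) = 64.
Solving, N = 16 and K = 256.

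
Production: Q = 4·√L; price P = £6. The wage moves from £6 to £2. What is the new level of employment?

From P·MP_L = w with MP_L = 2·L^(-1/2), the labor demand is L(w) = (12/w)^(2).
At w = 6: L = 4. At w = 2: L = 36.

L* = 36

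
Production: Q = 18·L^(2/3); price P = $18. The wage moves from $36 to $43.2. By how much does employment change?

ΔL = -91

From P·MP_L = w with MP_L = 12·L^(-1/3), the labor demand is L(w) = (216/w)^(3).
At w = 36: L = 216. At w = 43.2: L = 125.
ΔL = 125 − 216 = -91.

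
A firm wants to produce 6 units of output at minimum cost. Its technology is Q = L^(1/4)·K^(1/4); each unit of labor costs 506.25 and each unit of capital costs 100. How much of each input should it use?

L* = 16, K* = 81

Cost minimization requires the marginal rate of technical substitution to equal the input-price ratio: MP_L/MP_K = w/r.
Here MP_L/MP_K = (1/4)·(K/L)/(1/4) = (K/L). Setting this equal to 506.25/100 = 5.0625 gives K = 5.0625L.
Substituting into Q = 6: L^(1/4)·(5.0625L)^(1/4) = 6.
Solving, L = 16 and K = 81.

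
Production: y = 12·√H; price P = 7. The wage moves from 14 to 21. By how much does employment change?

From P·MP_H = w with MP_H = 6·H^(-1/2), the labor demand is H(w) = (42/w)^(2).
At w = 14: H = 9. At w = 21: H = 4.
ΔH = 4 − 9 = -5.

ΔH = -5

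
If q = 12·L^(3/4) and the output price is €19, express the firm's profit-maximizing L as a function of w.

L(w) = (171/w)^(4)

MP_L = (3/4)·12·L^(-1/4) = 9·L^(-1/4).
Setting P·MP_L = w: 171·L^(-1/4) = w.
Solving for L: L^(-1/4) = w/171, so L = (171/w)^(4).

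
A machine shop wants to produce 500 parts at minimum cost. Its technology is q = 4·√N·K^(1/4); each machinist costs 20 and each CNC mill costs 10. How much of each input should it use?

Cost minimization requires the marginal rate of technical substitution to equal the input-price ratio: MP_N/MP_K = w/r.
Here MP_N/MP_K = (1/2)·(K/N)/(1/4) = 2·(K/N). Setting this equal to 20/10 = 2 gives K = N.
Substituting into q = 500: 4·N^(1/2)·(N)^(1/4) = 500.
Solving, N = 625 and K = 625.

N* = 625, K* = 625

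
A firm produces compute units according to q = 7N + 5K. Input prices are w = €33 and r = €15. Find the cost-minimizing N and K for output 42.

N* = 0, K* = 8.4

The inputs are perfect substitutes, so the firm uses whichever has the lower cost per unit of output.
Cost per unit of output via N is w/7 = 33/7; via K it is r/5 = 3. K is cheaper.
Producing q = 42 with K alone: N = 0, K = 8.4.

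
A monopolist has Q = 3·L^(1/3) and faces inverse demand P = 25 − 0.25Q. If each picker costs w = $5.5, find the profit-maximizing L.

L* = 8

Marginal revenue from the inverse demand is MR = 25 − 0.5Q.
The marginal product is MP_L = L^(-2/3).
A monopolist hires until marginal revenue product equals the wage: MR·MP_L = w.
At L, Q = 3·L^(1/3). Substituting and solving: (25 − 1.5·L^(1/3))·L^(-2/3) = 5.5 gives L = 8.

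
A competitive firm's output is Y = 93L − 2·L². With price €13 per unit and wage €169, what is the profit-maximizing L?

The marginal product of L is MP_L = 93 − 4L.
A price-taking firm hires until the value of the marginal product equals the wage: P·MP_L = w, so 13·(93 − 4L) = 169.
Then 93 − 4L = 13, giving L = 20.

L* = 20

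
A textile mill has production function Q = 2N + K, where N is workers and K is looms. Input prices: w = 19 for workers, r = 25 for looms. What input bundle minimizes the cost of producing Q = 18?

The inputs are perfect substitutes, so the firm uses whichever has the lower cost per unit of output.
Cost per unit of output via N is 9.5; via K it is 25. N is cheaper.
Producing Q = 18 with N alone: N = 9, K = 0.

N* = 9, K* = 0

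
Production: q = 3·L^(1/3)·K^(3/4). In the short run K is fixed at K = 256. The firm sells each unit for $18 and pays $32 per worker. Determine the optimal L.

With K = 256, MP_L = (1/3)·3·L^(-2/3)·256^(3/4) = 64·L^(-2/3).
Profit maximization for a price taker requires P·MP_L = w: 18·64·L^(-2/3) = 32.
So L^(-2/3) = 1/36, which gives L = 216.

L* = 216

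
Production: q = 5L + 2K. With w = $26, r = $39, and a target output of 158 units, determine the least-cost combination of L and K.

L* = 31.6, K* = 0

The inputs are perfect substitutes, so the firm uses whichever has the lower cost per unit of output.
Cost per unit of output via L is w/5 = 5.2; via K it is r/2 = 19.5. L is cheaper.
Producing q = 158 with L alone: L = 31.6, K = 0.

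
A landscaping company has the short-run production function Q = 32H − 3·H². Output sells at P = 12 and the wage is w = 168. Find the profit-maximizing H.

H* = 3

The marginal product of H is MP_H = 32 − 6H.
A price-taking firm hires until the value of the marginal product equals the wage: P·MP_H = w, so 12·(32 − 6H) = 168.
Then 32 − 6H = 14, giving H = 3.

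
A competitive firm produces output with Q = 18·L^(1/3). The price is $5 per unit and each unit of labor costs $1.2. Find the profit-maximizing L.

MP_L = (1/3)·18·L^(-2/3) = 6·L^(-2/3).
Profit maximization for a price taker requires P·MP_L = w: 5·6·L^(-2/3) = 1.2.
So L^(-2/3) = 0.04, which gives L = 125.

L* = 125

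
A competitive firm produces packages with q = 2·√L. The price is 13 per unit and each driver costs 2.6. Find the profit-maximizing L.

MP_L = (1/2)·2·L^(-1/2) = L^(-1/2).
Profit maximization for a price taker requires P·MP_L = w: 13·L^(-1/2) = 2.6.
So L^(-1/2) = 0.2, which gives L = 25.

L* = 25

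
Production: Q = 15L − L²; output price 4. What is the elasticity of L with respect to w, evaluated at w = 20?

ε = -0.5

From P·MP_L = w with MP_L = 15 − 2L, labor demand is L(w) = (15 − w/4)/2.
dL/dw = −1/(8) = -0.125.
At w = 20, L = 5, so ε = (dL/dw)·(w/L) = (-0.125)·(20/5) = -0.5.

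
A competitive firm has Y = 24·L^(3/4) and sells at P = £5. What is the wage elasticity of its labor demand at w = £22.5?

MP_L = (3/4)·24·L^(-1/4), so P·MP_L = w gives 90·L^(-1/4) = w.
Solving, L(w) = (90/w)^(4). This is a constant-elasticity form: L ∝ w^(−4), so ε = −4.

ε = -4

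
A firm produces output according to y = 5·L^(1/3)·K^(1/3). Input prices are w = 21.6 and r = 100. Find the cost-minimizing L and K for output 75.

Cost minimization requires the marginal rate of technical substitution to equal the input-price ratio: MP_L/MP_K = w/r.
Here MP_L/MP_K = (1/3)·(K/L)/(1/3) = (K/L). Setting this equal to 21.6/100 = 0.216 gives K = 0.216L.
Substituting into y = 75: 5·L^(1/3)·(0.216L)^(1/3) = 75.
Solving, L = 125 and K = 27.

L* = 125, K* = 27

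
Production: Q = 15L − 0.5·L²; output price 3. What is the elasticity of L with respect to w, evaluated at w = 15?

From P·MP_L = w with MP_L = 15 − L, labor demand is L(w) = 15 − w/3.
dL/dw = −1/(3) = -1/3.
At w = 15, L = 10, so ε = (dL/dw)·(w/L) = (-1/3)·(15/10) = -0.5.

ε = -0.5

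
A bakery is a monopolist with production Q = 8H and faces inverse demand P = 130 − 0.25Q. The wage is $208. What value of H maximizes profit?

H* = 26

Marginal revenue from the inverse demand is MR = 130 − 0.5Q.
The marginal product is MP_H = 8.
A monopolist hires until marginal revenue product equals the wage: MR·MP_H = w.
(130 − 4H)·8 = 208, so H = 26.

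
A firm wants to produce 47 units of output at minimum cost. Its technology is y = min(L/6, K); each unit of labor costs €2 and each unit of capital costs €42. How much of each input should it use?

L* = 282, K* = 47

With a fixed-proportions technology, the cost-minimizing bundle uses no slack in either input: L/6 = K = y.
So L = 6·47 = 282 and K = 47.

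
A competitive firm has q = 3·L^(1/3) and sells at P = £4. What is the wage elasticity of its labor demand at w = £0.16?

MP_L = (1/3)·3·L^(-2/3), so P·MP_L = w gives 4·L^(-2/3) = w.
Solving, L(w) = (4/w)^(3/2). This is a constant-elasticity form: L ∝ w^(−3/2), so ε = −3/2.

ε = -1.5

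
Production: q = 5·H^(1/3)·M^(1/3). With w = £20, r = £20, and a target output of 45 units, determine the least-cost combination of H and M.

H* = 27, M* = 27

Cost minimization requires the marginal rate of technical substitution to equal the input-price ratio: MP_H/MP_M = w/r.
Here MP_H/MP_M = (1/3)·(M/H)/(1/3) = (M/H). Setting this equal to 20/20 = 1 gives M = H.
Substituting into q = 45: 5·H^(1/3)·(H)^(1/3) = 45.
Solving, H = 27 and M = 27.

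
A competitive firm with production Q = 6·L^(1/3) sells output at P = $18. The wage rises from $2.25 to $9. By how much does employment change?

From P·MP_L = w with MP_L = 2·L^(-2/3), the labor demand is L(w) = (36/w)^(3/2).
At w = 2.25: L = 64. At w = 9: L = 8.
ΔL = 8 − 64 = -56.

ΔL = -56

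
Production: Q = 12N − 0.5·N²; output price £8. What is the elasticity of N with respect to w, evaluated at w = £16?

From P·MP_N = w with MP_N = 12 − N, labor demand is N(w) = 12 − w/8.
dN/dw = −1/(8) = -0.125.
At w = 16, N = 10, so ε = (dN/dw)·(w/N) = (-0.125)·(16/10) = -0.2.

ε = -0.2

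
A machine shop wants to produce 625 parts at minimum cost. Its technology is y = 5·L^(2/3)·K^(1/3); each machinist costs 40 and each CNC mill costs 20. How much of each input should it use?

Cost minimization requires the marginal rate of technical substitution to equal the input-price ratio: MP_L/MP_K = w/r.
Here MP_L/MP_K = (2/3)·(K/L)/(1/3) = 2·(K/L). Setting this equal to 40/20 = 2 gives K = L.
Substituting into y = 625: 5·L^(2/3)·(L)^(1/3) = 625.
Solving, L = 125 and K = 125.

L* = 125, K* = 125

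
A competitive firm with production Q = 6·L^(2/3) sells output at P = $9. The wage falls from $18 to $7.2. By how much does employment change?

ΔL = 117

From P·MP_L = w with MP_L = 4·L^(-1/3), the labor demand is L(w) = (36/w)^(3).
At w = 18: L = 8. At w = 7.2: L = 125.
ΔL = 125 − 8 = 117.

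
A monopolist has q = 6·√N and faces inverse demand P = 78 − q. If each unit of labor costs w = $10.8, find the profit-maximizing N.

Marginal revenue from the inverse demand is MR = 78 − 2q.
The marginal product is MP_N = 3·N^(-1/2).
A monopolist hires until marginal revenue product equals the wage: MR·MP_N = w.
At N, q = 6·√N. Substituting and solving: (78 − 12·√N)·3·N^(-1/2) = 10.8 gives N = 25.

N* = 25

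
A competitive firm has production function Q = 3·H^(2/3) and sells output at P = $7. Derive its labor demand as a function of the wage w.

H(w) = 2744/w³

MP_H = (2/3)·3·H^(-1/3) = 2·H^(-1/3).
Setting P·MP_H = w: 14·H^(-1/3) = w.
Solving for H: H^(-1/3) = w/14, so H = (14/w)^(3).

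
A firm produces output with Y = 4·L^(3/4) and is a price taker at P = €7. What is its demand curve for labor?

L(w) = 194481/w^(4)

MP_L = (3/4)·4·L^(-1/4) = 3·L^(-1/4).
Setting P·MP_L = w: 21·L^(-1/4) = w.
Solving for L: L^(-1/4) = w/21, so L = (21/w)^(4).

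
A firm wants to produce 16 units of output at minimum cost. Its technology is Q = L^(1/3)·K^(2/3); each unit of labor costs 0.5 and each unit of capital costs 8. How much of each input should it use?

L* = 64, K* = 8

Cost minimization requires the marginal rate of technical substitution to equal the input-price ratio: MP_L/MP_K = w/r.
Here MP_L/MP_K = (1/3)·(K/L)/(2/3) = 0.5·(K/L). Setting this equal to 0.5/8 = 0.0625 gives K = 0.125L.
Substituting into Q = 16: L^(1/3)·(0.125L)^(2/3) = 16.
Solving, L = 64 and K = 8.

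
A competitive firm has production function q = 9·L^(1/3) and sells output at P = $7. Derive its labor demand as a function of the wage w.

MP_L = (1/3)·9·L^(-2/3) = 3·L^(-2/3).
Setting P·MP_L = w: 21·L^(-2/3) = w.
Solving for L: L^(-2/3) = w/21, so L = (21/w)^(3/2).

L(w) = (21/w)^(3/2)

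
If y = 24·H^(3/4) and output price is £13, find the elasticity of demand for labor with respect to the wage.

ε = -4

MP_H = (3/4)·24·H^(-1/4), so P·MP_H = w gives 234·H^(-1/4) = w.
Solving, H(w) = (234/w)^(4). This is a constant-elasticity form: H ∝ w^(−4), so ε = −4.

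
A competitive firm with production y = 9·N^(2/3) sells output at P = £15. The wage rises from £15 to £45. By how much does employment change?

From P·MP_N = w with MP_N = 6·N^(-1/3), the labor demand is N(w) = (90/w)^(3).
At w = 15: N = 216. At w = 45: N = 8.
ΔN = 8 − 216 = -208.

ΔN = -208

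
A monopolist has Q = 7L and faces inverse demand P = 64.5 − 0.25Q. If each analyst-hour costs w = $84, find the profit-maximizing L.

L* = 15

Marginal revenue from the inverse demand is MR = 64.5 − 0.5Q.
The marginal product is MP_L = 7.
A monopolist hires until marginal revenue product equals the wage: MR·MP_L = w.
(64.5 − 3.5L)·7 = 84, so L = 15.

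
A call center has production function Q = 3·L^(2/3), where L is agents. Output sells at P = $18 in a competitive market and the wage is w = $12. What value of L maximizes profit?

MP_L = (2/3)·3·L^(-1/3) = 2·L^(-1/3).
Profit maximization for a price taker requires P·MP_L = w: 18·2·L^(-1/3) = 12.
So L^(-1/3) = 1/3, which gives L = 27.

L* = 27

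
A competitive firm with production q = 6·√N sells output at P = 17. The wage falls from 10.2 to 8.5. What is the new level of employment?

From P·MP_N = w with MP_N = 3·N^(-1/2), the labor demand is N(w) = (51/w)^(2).
At w = 10.2: N = 25. At w = 8.5: N = 36.

N* = 36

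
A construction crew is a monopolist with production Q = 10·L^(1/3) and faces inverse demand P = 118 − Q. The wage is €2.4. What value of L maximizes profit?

L* = 125

Marginal revenue from the inverse demand is MR = 118 − 2Q.
The marginal product is MP_L = (10/3)·L^(-2/3).
A monopolist hires until marginal revenue product equals the wage: MR·MP_L = w.
At L, Q = 10·L^(1/3). Substituting and solving: (118 − 20·L^(1/3))·(10/3)·L^(-2/3) = 2.4 gives L = 125.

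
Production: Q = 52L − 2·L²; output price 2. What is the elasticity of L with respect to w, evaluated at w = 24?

ε = -0.3

From P·MP_L = w with MP_L = 52 − 4L, labor demand is L(w) = (52 − w/2)/4.
dL/dw = −1/(8) = -0.125.
At w = 24, L = 10, so ε = (dL/dw)·(w/L) = (-0.125)·(24/10) = -0.3.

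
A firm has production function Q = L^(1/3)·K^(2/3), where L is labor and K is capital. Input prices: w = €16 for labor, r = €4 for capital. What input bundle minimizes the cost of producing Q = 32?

L* = 8, K* = 64

Cost minimization requires the marginal rate of technical substitution to equal the input-price ratio: MP_L/MP_K = w/r.
Here MP_L/MP_K = (1/3)·(K/L)/(2/3) = 0.5·(K/L). Setting this equal to 16/4 = 4 gives K = 8L.
Substituting into Q = 32: L^(1/3)·(8L)^(2/3) = 32.
Solving, L = 8 and K = 64.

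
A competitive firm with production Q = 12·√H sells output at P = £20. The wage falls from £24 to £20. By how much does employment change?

From P·MP_H = w with MP_H = 6·H^(-1/2), the labor demand is H(w) = (120/w)^(2).
At w = 24: H = 25. At w = 20: H = 36.
ΔH = 36 − 25 = 11.

ΔH = 11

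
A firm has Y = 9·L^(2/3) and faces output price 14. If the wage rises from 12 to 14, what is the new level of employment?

From P·MP_L = w with MP_L = 6·L^(-1/3), the labor demand is L(w) = (84/w)^(3).
At w = 12: L = 343. At w = 14: L = 216.

L* = 216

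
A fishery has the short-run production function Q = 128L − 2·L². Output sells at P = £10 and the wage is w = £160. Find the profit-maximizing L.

The marginal product of L is MP_L = 128 − 4L.
A price-taking firm hires until the value of the marginal product equals the wage: P·MP_L = w, so 10·(128 − 4L) = 160.
Then 128 − 4L = 16, giving L = 28.

L* = 28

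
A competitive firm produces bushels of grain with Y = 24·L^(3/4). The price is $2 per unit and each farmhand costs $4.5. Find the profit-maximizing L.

L* = 4096

MP_L = (3/4)·24·L^(-1/4) = 18·L^(-1/4).
Profit maximization for a price taker requires P·MP_L = w: 2·18·L^(-1/4) = 4.5.
So L^(-1/4) = 0.125, which gives L = 4096.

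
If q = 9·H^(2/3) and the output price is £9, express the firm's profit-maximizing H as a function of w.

H(w) = 157464/w³

MP_H = (2/3)·9·H^(-1/3) = 6·H^(-1/3).
Setting P·MP_H = w: 54·H^(-1/3) = w.
Solving for H: H^(-1/3) = w/54, so H = (54/w)^(3).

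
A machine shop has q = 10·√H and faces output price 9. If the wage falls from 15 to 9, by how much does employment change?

From P·MP_H = w with MP_H = 5·H^(-1/2), the labor demand is H(w) = (45/w)^(2).
At w = 15: H = 9. At w = 9: H = 25.
ΔH = 25 − 9 = 16.

ΔH = 16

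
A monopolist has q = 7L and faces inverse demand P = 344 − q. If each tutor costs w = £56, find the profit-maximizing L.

Marginal revenue from the inverse demand is MR = 344 − 2q.
The marginal product is MP_L = 7.
A monopolist hires until marginal revenue product equals the wage: MR·MP_L = w.
(344 − 14L)·7 = 56, so L = 24.

L* = 24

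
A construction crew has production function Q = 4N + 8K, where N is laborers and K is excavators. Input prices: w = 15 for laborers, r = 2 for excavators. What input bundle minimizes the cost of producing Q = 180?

The inputs are perfect substitutes, so the firm uses whichever has the lower cost per unit of output.
Cost per unit of output via N is w/4 = 3.75; via K it is r/8 = 0.25. K is cheaper.
Producing Q = 180 with K alone: N = 0, K = 22.5.

N* = 0, K* = 22.5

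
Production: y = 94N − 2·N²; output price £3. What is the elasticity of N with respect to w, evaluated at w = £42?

ε = -0.175

From P·MP_N = w with MP_N = 94 − 4N, labor demand is N(w) = (94 − w/3)/4.
dN/dw = −1/(12) = -1/12.
At w = 42, N = 20, so ε = (dN/dw)·(w/N) = (-1/12)·(42/20) = -0.175.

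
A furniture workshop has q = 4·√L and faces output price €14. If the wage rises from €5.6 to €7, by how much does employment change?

From P·MP_L = w with MP_L = 2·L^(-1/2), the labor demand is L(w) = (28/w)^(2).
At w = 5.6: L = 25. At w = 7: L = 16.
ΔL = 16 − 25 = -9.

ΔL = -9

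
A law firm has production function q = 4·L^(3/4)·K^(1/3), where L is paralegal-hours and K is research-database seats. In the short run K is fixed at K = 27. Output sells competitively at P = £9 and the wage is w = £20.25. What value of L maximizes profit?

With K = 27, MP_L = (3/4)·4·L^(-1/4)·27^(1/3) = 9·L^(-1/4).
Profit maximization for a price taker requires P·MP_L = w: 9·9·L^(-1/4) = 20.25.
So L^(-1/4) = 0.25, which gives L = 256.

L* = 256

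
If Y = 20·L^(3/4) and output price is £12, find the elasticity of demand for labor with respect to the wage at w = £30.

MP_L = (3/4)·20·L^(-1/4), so P·MP_L = w gives 180·L^(-1/4) = w.
Solving, L(w) = (180/w)^(4). This is a constant-elasticity form: L ∝ w^(−4), so ε = −4.

ε = -4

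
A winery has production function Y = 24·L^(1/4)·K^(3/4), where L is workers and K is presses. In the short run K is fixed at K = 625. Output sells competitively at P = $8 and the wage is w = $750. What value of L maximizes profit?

L* = 16

With K = 625, MP_L = (1/4)·24·L^(-3/4)·625^(3/4) = 750·L^(-3/4).
Profit maximization for a price taker requires P·MP_L = w: 8·750·L^(-3/4) = 750.
So L^(-3/4) = 0.125, which gives L = 16.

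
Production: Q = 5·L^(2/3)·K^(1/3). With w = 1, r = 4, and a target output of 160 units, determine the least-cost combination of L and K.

Cost minimization requires the marginal rate of technical substitution to equal the input-price ratio: MP_L/MP_K = w/r.
Here MP_L/MP_K = (2/3)·(K/L)/(1/3) = 2·(K/L). Setting this equal to 1/4 = 0.25 gives K = 0.125L.
Substituting into Q = 160: 5·L^(2/3)·(0.125L)^(1/3) = 160.
Solving, L = 64 and K = 8.

L* = 64, K* = 8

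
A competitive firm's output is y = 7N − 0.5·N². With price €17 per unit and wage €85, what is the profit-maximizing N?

The marginal product of N is MP_N = 7 − N.
A price-taking firm hires until the value of the marginal product equals the wage: P·MP_N = w, so 17·(7 − N) = 85.
Then 7 − N = 5, giving N = 2.

N* = 2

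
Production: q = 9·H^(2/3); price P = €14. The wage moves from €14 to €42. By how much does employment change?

ΔH = -208

From P·MP_H = w with MP_H = 6·H^(-1/3), the labor demand is H(w) = (84/w)^(3).
At w = 14: H = 216. At w = 42: H = 8.
ΔH = 8 − 216 = -208.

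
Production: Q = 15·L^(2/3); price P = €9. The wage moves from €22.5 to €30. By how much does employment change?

From P·MP_L = w with MP_L = 10·L^(-1/3), the labor demand is L(w) = (90/w)^(3).
At w = 22.5: L = 64. At w = 30: L = 27.
ΔL = 27 − 64 = -37.

ΔL = -37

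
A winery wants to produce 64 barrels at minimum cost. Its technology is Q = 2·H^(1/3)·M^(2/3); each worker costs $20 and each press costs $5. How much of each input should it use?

H* = 8, M* = 64

Cost minimization requires the marginal rate of technical substitution to equal the input-price ratio: MP_H/MP_M = w/r.
Here MP_H/MP_M = (1/3)·(M/H)/(2/3) = 0.5·(M/H). Setting this equal to 20/5 = 4 gives M = 8H.
Substituting into Q = 64: 2·H^(1/3)·(8H)^(2/3) = 64.
Solving, H = 8 and M = 64.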